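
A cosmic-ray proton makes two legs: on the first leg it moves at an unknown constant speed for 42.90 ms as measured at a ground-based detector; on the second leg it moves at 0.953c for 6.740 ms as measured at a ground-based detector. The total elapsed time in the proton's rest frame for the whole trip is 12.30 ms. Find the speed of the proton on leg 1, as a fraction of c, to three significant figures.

Leg 1: speed unknown; τ_1 = 42.90/γ_1.
Leg 2: γ = 1/√(1 − 0.953²) = 1/√0.09179 = 3.301; τ_2 = 6.740/3.301 = 2.042 ms.
Total proper time: τ_1 + 2.042 = 12.30, so τ_1 = 12.30 − 2.042 = 10.26 ms.
γ_1 = 42.90/10.26 = 4.182; β = √(1 − 1/γ²) = √0.9428.

β = 0.971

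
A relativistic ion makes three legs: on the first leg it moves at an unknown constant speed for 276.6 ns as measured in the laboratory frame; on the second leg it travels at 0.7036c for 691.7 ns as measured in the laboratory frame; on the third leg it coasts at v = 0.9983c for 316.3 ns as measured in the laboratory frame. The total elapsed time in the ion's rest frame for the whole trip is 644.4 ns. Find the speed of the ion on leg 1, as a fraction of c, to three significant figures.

Leg 1: speed unknown; τ_1 = 276.6/γ_1.
Leg 2: γ = 1/√(1 − 0.7036²) = 1/√0.5049 = 1.407; τ_2 = 691.7/1.407 = 491.5 ns.
Leg 3: γ = 1/√(1 − 0.9983²) = 1/√0.003397 = 17.16; τ_3 = 316.3/17.16 = 18.44 ns.
Total proper time: τ_1 + 491.5 + 18.44 = 644.4, so τ_1 = 644.4 − 510.0 = 134.4 ns.
γ_1 = 276.6/134.4 = 2.057; β = √(1 − 1/γ²) = √0.7637.

β = 0.874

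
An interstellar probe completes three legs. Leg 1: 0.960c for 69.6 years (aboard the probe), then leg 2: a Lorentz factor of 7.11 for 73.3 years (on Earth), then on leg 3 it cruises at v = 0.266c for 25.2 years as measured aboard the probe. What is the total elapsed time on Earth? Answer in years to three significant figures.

Δt = 348 years

Leg 1: γ = 1/√(1 − 0.960²) = 1/√0.07840 = 3.571; Δt_1 = 3.571 × 69.6 = 248.6 years.
Leg 2: 73.3 years is already measured on Earth.
Leg 3: γ = 1/√(1 − 0.266²) = 1/√0.9292 = 1.037; Δt_3 = 1.037 × 25.2 = 26.14 years.
Total: 248.6 + 73.30 + 26.14 years.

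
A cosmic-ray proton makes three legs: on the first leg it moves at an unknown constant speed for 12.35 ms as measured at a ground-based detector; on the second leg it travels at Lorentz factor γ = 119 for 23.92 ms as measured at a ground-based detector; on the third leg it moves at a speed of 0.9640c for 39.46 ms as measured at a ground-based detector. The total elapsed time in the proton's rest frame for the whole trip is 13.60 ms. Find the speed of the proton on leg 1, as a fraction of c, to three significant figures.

β = 0.972

Leg 1: speed unknown; τ_1 = 12.35/γ_1.
Leg 2: γ = 119; τ_2 = 23.92/119.0 = 0.2010 ms.
Leg 3: γ = 1/√(1 − 0.9640²) = 1/√0.07070 = 3.761; τ_3 = 39.46/3.761 = 10.49 ms.
Total proper time: τ_1 + 0.2010 + 10.49 = 13.60, so τ_1 = 13.60 − 10.69 = 2.906 ms.
γ_1 = 12.35/2.906 = 4.249; β = √(1 − 1/γ²) = √0.9446.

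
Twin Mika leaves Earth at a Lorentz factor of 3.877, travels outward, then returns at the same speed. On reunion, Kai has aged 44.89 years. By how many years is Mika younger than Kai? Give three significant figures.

γ = 3.877
Mika's elapsed proper time: τ = 44.89/3.877 = 11.58 years.
Age gap = Δt − τ = 44.89 − 11.58 years.

Δt − τ = 33.3 years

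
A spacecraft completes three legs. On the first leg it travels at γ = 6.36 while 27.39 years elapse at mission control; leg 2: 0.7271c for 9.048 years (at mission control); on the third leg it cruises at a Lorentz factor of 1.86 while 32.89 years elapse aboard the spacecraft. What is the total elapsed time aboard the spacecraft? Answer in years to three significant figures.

Leg 1: γ = 6.36; τ_1 = 27.39/6.360 = 4.307 years.
Leg 2: γ = 1/√(1 − 0.7271²) = 1/√0.4713 = 1.457; τ_2 = 9.048/1.457 = 6.212 years.
Leg 3: 32.89 years is already measured aboard the spacecraft.
Total: 4.307 + 6.212 + 32.89 years.

τ = 43.4 years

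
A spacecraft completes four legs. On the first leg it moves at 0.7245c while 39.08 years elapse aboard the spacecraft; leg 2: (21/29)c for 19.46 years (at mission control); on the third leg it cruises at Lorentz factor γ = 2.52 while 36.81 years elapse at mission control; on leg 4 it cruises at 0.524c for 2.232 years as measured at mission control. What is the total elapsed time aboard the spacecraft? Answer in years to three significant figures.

τ = 69.0 years

Leg 1: 39.08 years is already measured aboard the spacecraft.
Leg 2: γ = 1/√(1 − (21/29)²) = 29/20 = 1.450; τ_2 = 19.46/1.450 = 13.42 years.
Leg 3: γ = 2.52; τ_3 = 36.81/2.520 = 14.61 years.
Leg 4: γ = 1/√(1 − 0.524²) = 1/√0.7254 = 1.174; τ_4 = 2.232/1.174 = 1.901 years.
Total: 39.08 + 13.42 + 14.61 + 1.901 years.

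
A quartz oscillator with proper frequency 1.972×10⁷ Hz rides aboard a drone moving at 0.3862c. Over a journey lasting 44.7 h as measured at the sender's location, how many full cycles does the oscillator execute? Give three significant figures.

N = 2.93×10¹²

γ = 1/√(1 − 0.3862²) = 1/√0.8508 = 1.084
The oscillator's own cycle count is N = f × τ where τ is the proper time aboard the drone. τ = Δt/γ = 44.7/1.084 = 41.23 h = 1.484×10⁵ s.
N = 1.972×10⁷ × 1.484×10⁵ = 2.927×10¹².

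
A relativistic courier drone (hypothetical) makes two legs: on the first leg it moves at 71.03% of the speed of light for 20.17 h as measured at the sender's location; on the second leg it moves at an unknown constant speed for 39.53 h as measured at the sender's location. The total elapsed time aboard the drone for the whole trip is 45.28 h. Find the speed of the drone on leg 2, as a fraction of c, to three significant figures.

Leg 1: β = 0.7103; γ = 1/√(1 − 0.7103²) = 1/√0.4955 = 1.421; τ_1 = 20.17/1.421 = 14.20 h.
Leg 2: speed unknown; τ_2 = 39.53/γ_2.
Total proper time: 14.20 + τ_2 = 45.28, so τ_2 = 45.28 − 14.20 = 31.08 h.
γ_2 = 39.53/31.08 = 1.272; β = √(1 − 1/γ²) = √0.3817.

β = 0.618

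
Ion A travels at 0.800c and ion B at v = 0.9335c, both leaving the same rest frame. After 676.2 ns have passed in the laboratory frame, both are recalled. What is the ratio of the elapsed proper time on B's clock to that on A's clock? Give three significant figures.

τ_B/τ_A = 0.598

A: γ = 1/√(1 − 0.800²) = 5/3 ≈ 1.667. B: γ = 1/√(1 − 0.9335²) = 1/√0.1286 = 2.789.
τ_A/τ_B = γ_B/γ_A = 2.789/1.667 = 1.673, so τ_B/τ_A = 0.5976.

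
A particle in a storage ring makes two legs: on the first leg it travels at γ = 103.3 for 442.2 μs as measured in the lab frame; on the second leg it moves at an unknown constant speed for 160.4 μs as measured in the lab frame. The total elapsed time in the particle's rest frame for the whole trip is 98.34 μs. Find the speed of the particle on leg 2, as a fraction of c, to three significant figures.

β = 0.810

Leg 1: γ = 103.3; τ_1 = 442.2/103.3 = 4.281 μs.
Leg 2: speed unknown; τ_2 = 160.4/γ_2.
Total proper time: 4.281 + τ_2 = 98.34, so τ_2 = 98.34 − 4.281 = 94.06 μs.
γ_2 = 160.4/94.06 = 1.705; β = √(1 − 1/γ²) = √0.6561.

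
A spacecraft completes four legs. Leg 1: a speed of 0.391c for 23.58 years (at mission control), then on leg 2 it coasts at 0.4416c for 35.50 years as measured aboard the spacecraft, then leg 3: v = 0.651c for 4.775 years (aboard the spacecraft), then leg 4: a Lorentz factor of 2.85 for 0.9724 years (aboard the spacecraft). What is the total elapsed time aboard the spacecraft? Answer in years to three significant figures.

Leg 1: γ = 1/√(1 − 0.391²) = 1/√0.8471 = 1.086; τ_1 = 23.58/1.086 = 21.70 years.
Leg 2: 35.50 years is already measured aboard the spacecraft.
Leg 3: 4.775 years is already measured aboard the spacecraft.
Leg 4: 0.9724 years is already measured aboard the spacecraft.
Total: 21.70 + 35.50 + 4.775 + 0.9724 years.

τ = 63.0 years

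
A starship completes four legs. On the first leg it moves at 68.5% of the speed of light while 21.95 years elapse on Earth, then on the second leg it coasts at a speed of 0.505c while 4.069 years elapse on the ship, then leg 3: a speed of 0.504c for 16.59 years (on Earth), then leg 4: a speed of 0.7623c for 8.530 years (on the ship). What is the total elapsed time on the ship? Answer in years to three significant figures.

τ = 42.9 years

Leg 1: β = 0.685; γ = 1/√(1 − 0.685²) = 1/√0.5308 = 1.373; τ_1 = 21.95/1.373 = 15.99 years.
Leg 2: 4.069 years is already measured on the ship.
Leg 3: γ = 1/√(1 − 0.504²) = 1/√0.7460 = 1.158; τ_3 = 16.59/1.158 = 14.33 years.
Leg 4: 8.530 years is already measured on the ship.
Total: 15.99 + 4.069 + 14.33 + 8.530 years.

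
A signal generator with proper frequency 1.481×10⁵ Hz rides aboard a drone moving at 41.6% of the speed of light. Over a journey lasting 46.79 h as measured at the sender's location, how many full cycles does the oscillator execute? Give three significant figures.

N = 2.27×10¹⁰

β = 0.416; γ = 1/√(1 − 0.416²) = 1/√0.8269 = 1.100
The oscillator's own cycle count is N = f × τ where τ is the proper time aboard the drone. τ = Δt/γ = 46.79/1.100 = 42.55 h = 1.532×10⁵ s.
N = 1.481×10⁵ × 1.532×10⁵ = 2.269×10¹⁰.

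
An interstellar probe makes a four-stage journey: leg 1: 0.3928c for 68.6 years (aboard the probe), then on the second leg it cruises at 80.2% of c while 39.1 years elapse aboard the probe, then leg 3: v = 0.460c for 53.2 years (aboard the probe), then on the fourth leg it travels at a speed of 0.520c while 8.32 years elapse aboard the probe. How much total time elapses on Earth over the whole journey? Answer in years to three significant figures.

Δt = 210 years

Leg 1: γ = 1/√(1 − 0.3928²) = 1/√0.8457 = 1.087; Δt_1 = 1.087 × 68.6 = 74.60 years.
Leg 2: β = 0.802; γ = 1/√(1 − 0.802²) = 1/√0.3568 = 1.674; Δt_2 = 1.674 × 39.1 = 65.46 years.
Leg 3: γ = 1/√(1 − 0.460²) = 1/√0.7884 = 1.126; Δt_3 = 1.126 × 53.2 = 59.92 years.
Leg 4: γ = 1/√(1 − 0.520²) = 1/√0.7296 = 1.171; Δt_4 = 1.171 × 8.32 = 9.740 years.
Total: 74.60 + 65.46 + 59.92 + 9.740 years.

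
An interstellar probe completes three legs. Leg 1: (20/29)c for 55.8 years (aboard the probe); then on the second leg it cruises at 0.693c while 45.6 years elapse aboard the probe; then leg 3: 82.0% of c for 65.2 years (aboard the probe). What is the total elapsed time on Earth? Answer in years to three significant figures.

Leg 1: γ = 1/√(1 − (20/29)²) = 29/21 ≈ 1.381; Δt_1 = 1.381 × 55.8 = 77.06 years.
Leg 2: γ = 1/√(1 − 0.693²) = 1/√0.5198 = 1.387; Δt_2 = 1.387 × 45.6 = 63.25 years.
Leg 3: β = 0.820; γ = 1/√(1 − 0.820²) = 1/√0.3276 = 1.747; Δt_3 = 1.747 × 65.2 = 113.9 years.
Total: 77.06 + 63.25 + 113.9 years.

Δt = 254 years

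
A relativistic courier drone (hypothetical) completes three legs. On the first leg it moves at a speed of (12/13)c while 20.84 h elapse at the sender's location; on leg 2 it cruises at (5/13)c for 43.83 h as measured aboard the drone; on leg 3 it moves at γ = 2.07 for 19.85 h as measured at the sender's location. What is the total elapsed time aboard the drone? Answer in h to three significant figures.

τ = 61.4 h

Leg 1: γ = 1/√(1 − (12/13)²) = 13/5 = 2.600; τ_1 = 20.84/2.600 = 8.015 h.
Leg 2: 43.83 h is already measured aboard the drone.
Leg 3: γ = 2.07; τ_3 = 19.85/2.070 = 9.589 h.
Total: 8.015 + 43.83 + 9.589 h.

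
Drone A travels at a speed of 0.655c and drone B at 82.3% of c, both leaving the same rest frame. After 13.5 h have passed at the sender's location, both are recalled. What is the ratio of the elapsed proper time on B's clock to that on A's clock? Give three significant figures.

A: γ = 1/√(1 − 0.655²) = 1/√0.5710 = 1.323. B: β = 0.823; γ = 1/√(1 − 0.823²) = 1/√0.3227 = 1.760.
τ_A/τ_B = γ_B/γ_A = 1.760/1.323 = 1.330, so τ_B/τ_A = 0.7517.

τ_B/τ_A = 0.752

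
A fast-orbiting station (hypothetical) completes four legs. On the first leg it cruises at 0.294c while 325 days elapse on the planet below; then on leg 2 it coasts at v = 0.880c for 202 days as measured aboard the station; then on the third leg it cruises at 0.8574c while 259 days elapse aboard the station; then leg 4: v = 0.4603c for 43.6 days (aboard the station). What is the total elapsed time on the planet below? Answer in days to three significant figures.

Leg 1: 325 days is already measured on the planet below.
Leg 2: γ = 1/√(1 − 0.880²) = 1/√0.2256 = 2.105; Δt_2 = 2.105 × 202 = 425.3 days.
Leg 3: γ = 1/√(1 − 0.8574²) = 1/√0.2649 = 1.943; Δt_3 = 1.943 × 259 = 503.3 days.
Leg 4: γ = 1/√(1 − 0.4603²) = 1/√0.7881 = 1.126; Δt_4 = 1.126 × 43.6 = 49.11 days.
Total: 325.0 + 425.3 + 503.3 + 49.11 days.

Δt = 1300 days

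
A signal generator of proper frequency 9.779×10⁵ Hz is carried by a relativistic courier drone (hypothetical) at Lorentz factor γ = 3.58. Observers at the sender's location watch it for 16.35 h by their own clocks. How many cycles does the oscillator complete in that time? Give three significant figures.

γ = 3.58
During 16.35 h of lab time, the oscillator's proper time advances by τ = Δt/γ = 16.35/3.580 = 4.567 h = 1.644×10⁴ s.
N = f × τ = 9.779×10⁵ × 1.644×10⁴ = 1.608×10¹⁰.

N = 1.61×10¹⁰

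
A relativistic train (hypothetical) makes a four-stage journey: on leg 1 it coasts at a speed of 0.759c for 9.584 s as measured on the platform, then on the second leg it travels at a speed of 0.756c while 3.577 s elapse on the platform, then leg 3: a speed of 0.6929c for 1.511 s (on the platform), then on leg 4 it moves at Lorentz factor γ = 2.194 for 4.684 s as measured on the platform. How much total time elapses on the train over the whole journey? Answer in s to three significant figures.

Leg 1: γ = 1/√(1 − 0.759²) = 1/√0.4239 = 1.536; τ_1 = 9.584/1.536 = 6.240 s.
Leg 2: γ = 1/√(1 − 0.756²) = 1/√0.4285 = 1.528; τ_2 = 3.577/1.528 = 2.341 s.
Leg 3: γ = 1/√(1 − 0.6929²) = 1/√0.5199 = 1.387; τ_3 = 1.511/1.387 = 1.089 s.
Leg 4: γ = 2.194; τ_4 = 4.684/2.194 = 2.135 s.
Total: 6.240 + 2.341 + 1.089 + 2.135 s.

τ = 11.8 s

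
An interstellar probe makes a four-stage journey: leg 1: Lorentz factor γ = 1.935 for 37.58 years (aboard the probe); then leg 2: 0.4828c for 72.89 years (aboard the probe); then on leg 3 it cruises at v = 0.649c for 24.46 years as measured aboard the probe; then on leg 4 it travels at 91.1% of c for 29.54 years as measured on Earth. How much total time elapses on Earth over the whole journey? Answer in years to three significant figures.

Δt = 218 years

Leg 1: γ = 1.935; Δt_1 = 1.935 × 37.58 = 72.72 years.
Leg 2: γ = 1/√(1 − 0.4828²) = 1/√0.7669 = 1.142; Δt_2 = 1.142 × 72.89 = 83.23 years.
Leg 3: γ = 1/√(1 − 0.649²) = 1/√0.5788 = 1.314; Δt_3 = 1.314 × 24.46 = 32.15 years.
Leg 4: 29.54 years is already measured on Earth.
Total: 72.72 + 83.23 + 32.15 + 29.54 years.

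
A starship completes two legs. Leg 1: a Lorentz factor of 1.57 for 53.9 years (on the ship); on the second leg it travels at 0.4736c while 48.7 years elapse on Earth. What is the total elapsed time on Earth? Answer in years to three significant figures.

Leg 1: γ = 1.57; Δt_1 = 1.570 × 53.9 = 84.62 years.
Leg 2: 48.7 years is already measured on Earth.
Total: 84.62 + 48.70 years.

Δt = 133 years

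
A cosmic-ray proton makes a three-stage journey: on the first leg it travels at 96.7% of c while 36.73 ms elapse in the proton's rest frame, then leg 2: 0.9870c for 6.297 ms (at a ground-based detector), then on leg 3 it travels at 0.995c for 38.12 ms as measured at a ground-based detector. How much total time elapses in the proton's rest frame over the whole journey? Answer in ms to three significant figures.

Leg 1: 36.73 ms is already measured in the proton's rest frame.
Leg 2: γ = 1/√(1 − 0.9870²) = 1/√0.02583 = 6.222; τ_2 = 6.297/6.222 = 1.012 ms.
Leg 3: γ = 1/√(1 − 0.995²) = 1/√0.009975 = 10.01; τ_3 = 38.12/10.01 = 3.807 ms.
Total: 36.73 + 1.012 + 3.807 ms.

τ = 41.5 ms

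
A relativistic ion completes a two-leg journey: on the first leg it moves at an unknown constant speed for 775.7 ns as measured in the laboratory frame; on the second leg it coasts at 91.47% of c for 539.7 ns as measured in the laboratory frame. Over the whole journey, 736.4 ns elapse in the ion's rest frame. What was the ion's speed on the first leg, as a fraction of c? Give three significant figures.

Leg 1: speed unknown; τ_1 = 775.7/γ_1.
Leg 2: β = 0.9147; γ = 1/√(1 − 0.9147²) = 1/√0.1633 = 2.474; τ_2 = 539.7/2.474 = 218.1 ns.
Total proper time: τ_1 + 218.1 = 736.4, so τ_1 = 736.4 − 218.1 = 518.3 ns.
γ_1 = 775.7/518.3 = 1.497; β = √(1 − 1/γ²) = √0.5536.

β = 0.744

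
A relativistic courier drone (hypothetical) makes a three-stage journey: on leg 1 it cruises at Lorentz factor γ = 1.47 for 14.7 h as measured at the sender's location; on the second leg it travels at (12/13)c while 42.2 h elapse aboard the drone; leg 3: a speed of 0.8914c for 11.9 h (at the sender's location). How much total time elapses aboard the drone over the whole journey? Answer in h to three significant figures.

Leg 1: γ = 1.47; τ_1 = 14.7/1.470 = 10.00 h.
Leg 2: 42.2 h is already measured aboard the drone.
Leg 3: γ = 1/√(1 − 0.8914²) = 1/√0.2054 = 2.206; τ_3 = 11.9/2.206 = 5.393 h.
Total: 10.00 + 42.20 + 5.393 h.

τ = 57.6 h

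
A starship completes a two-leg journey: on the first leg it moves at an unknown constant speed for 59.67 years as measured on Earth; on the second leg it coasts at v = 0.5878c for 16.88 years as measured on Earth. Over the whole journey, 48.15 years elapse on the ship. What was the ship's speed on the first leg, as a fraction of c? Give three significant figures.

Leg 1: speed unknown; τ_1 = 59.67/γ_1.
Leg 2: γ = 1/√(1 − 0.5878²) = 1/√0.6545 = 1.236; τ_2 = 16.88/1.236 = 13.66 years.
Total proper time: τ_1 + 13.66 = 48.15, so τ_1 = 48.15 − 13.66 = 34.49 years.
γ_1 = 59.67/34.49 = 1.730; β = √(1 − 1/γ²) = √0.6658.

β = 0.816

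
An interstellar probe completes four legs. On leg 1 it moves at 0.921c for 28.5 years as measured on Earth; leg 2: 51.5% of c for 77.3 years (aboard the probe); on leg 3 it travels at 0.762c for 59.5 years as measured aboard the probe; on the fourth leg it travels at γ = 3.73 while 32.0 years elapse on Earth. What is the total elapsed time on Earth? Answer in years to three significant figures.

Δt = 243 years

Leg 1: 28.5 years is already measured on Earth.
Leg 2: β = 0.515; γ = 1/√(1 − 0.515²) = 1/√0.7348 = 1.167; Δt_2 = 1.167 × 77.3 = 90.18 years.
Leg 3: γ = 1/√(1 − 0.762²) = 1/√0.4194 = 1.544; Δt_3 = 1.544 × 59.5 = 91.88 years.
Leg 4: 32.0 years is already measured on Earth.
Total: 28.50 + 90.18 + 91.88 + 32.00 years.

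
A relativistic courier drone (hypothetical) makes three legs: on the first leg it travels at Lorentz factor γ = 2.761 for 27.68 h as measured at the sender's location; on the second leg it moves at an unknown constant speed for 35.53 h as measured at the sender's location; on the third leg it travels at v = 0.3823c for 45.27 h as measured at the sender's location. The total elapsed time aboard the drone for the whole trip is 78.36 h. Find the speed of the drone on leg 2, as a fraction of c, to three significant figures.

Leg 1: γ = 2.761; τ_1 = 27.68/2.761 = 10.03 h.
Leg 2: speed unknown; τ_2 = 35.53/γ_2.
Leg 3: γ = 1/√(1 − 0.3823²) = 1/√0.8538 = 1.082; τ_3 = 45.27/1.082 = 41.83 h.
Total proper time: 10.03 + τ_2 + 41.83 = 78.36, so τ_2 = 78.36 − 51.86 = 26.50 h.
γ_2 = 35.53/26.50 = 1.341; β = √(1 − 1/γ²) = √0.4436.

β = 0.666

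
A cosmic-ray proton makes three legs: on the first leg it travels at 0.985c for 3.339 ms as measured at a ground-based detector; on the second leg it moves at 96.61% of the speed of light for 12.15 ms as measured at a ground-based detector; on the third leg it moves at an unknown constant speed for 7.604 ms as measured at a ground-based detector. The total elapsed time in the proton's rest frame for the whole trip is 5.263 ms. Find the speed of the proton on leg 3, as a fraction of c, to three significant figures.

Leg 1: γ = 1/√(1 − 0.985²) = 1/√0.02977 = 5.795; τ_1 = 3.339/5.795 = 0.5762 ms.
Leg 2: β = 0.9661; γ = 1/√(1 − 0.9661²) = 1/√0.06665 = 3.873; τ_2 = 12.15/3.873 = 3.137 ms.
Leg 3: speed unknown; τ_3 = 7.604/γ_3.
Total proper time: 0.5762 + 3.137 + τ_3 = 5.263, so τ_3 = 5.263 − 3.713 = 1.550 ms.
γ_3 = 7.604/1.550 = 4.905; β = √(1 − 1/γ²) = √0.9584.

β = 0.979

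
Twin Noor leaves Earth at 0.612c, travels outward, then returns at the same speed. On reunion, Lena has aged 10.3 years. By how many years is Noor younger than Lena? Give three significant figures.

γ = 1/√(1 − 0.612²) = 1/√0.6255 = 1.264
Noor's elapsed proper time: τ = 10.3/1.264 = 8.146 years.
Age gap = Δt − τ = 10.3 − 8.146 years.

Δt − τ = 2.15 years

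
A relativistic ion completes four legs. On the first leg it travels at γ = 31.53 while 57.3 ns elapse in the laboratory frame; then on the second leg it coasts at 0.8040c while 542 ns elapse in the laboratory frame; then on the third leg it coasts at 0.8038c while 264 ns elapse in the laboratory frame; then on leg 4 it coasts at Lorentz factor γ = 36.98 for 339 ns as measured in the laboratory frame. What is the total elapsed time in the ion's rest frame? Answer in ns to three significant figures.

Leg 1: γ = 31.53; τ_1 = 57.3/31.53 = 1.817 ns.
Leg 2: γ = 1/√(1 − 0.8040²) = 1/√0.3536 = 1.682; τ_2 = 542/1.682 = 322.3 ns.
Leg 3: γ = 1/√(1 − 0.8038²) = 1/√0.3539 = 1.681; τ_3 = 264/1.681 = 157.1 ns.
Leg 4: γ = 36.98; τ_4 = 339/36.98 = 9.167 ns.
Total: 1.817 + 322.3 + 157.1 + 9.167 ns.

τ = 490 ns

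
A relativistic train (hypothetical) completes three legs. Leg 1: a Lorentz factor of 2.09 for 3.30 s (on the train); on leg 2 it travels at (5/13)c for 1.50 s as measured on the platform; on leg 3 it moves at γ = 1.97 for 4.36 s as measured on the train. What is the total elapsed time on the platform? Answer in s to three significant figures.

Δt = 17.0 s

Leg 1: γ = 2.09; Δt_1 = 2.090 × 3.30 = 6.897 s.
Leg 2: 1.50 s is already measured on the platform.
Leg 3: γ = 1.97; Δt_3 = 1.970 × 4.36 = 8.589 s.
Total: 6.897 + 1.500 + 8.589 s.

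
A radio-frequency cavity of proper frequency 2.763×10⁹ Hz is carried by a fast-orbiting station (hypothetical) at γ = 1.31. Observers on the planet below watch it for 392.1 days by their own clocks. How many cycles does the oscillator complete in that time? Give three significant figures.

γ = 1.31
During 392.1 days of lab time, the oscillator's proper time advances by τ = Δt/γ = 392.1/1.310 = 299.3 days = 2.586×10⁷ s.
N = f × τ = 2.763×10⁹ × 2.586×10⁷ = 7.145×10¹⁶.

N = 7.15×10¹⁶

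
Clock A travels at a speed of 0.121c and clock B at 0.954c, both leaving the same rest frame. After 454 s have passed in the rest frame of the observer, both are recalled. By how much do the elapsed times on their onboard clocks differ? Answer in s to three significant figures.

|τ_A − τ_B| = 315 s

A: γ = 1/√(1 − 0.121²) = 1/√0.9854 = 1.007; τ_A = 454/1.007 = 450.7 s.
B: γ = 1/√(1 − 0.954²) = 1/√0.08988 = 3.335; τ_B = 454/3.335 = 136.1 s.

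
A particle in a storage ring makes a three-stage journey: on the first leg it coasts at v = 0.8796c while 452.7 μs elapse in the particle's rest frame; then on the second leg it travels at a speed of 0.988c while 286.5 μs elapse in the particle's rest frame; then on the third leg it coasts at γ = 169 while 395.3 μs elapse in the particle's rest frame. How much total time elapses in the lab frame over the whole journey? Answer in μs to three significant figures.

Δt = 6.96×10⁴ μs

Leg 1: γ = 1/√(1 − 0.8796²) = 1/√0.2263 = 2.102; Δt_1 = 2.102 × 452.7 = 951.6 μs.
Leg 2: γ = 1/√(1 − 0.988²) = 1/√0.02386 = 6.474; Δt_2 = 6.474 × 286.5 = 1855 μs.
Leg 3: γ = 169; Δt_3 = 169.0 × 395.3 = 6.681×10⁴ μs.
Total: 951.6 + 1855 + 6.681×10⁴ μs.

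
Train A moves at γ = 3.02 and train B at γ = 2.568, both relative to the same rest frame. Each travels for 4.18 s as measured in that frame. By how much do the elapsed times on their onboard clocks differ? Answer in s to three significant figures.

|τ_A − τ_B| = 0.244 s

A: γ = 3.02; τ_A = 4.18/3.020 = 1.384 s.
B: γ = 2.568; τ_B = 4.18/2.568 = 1.628 s.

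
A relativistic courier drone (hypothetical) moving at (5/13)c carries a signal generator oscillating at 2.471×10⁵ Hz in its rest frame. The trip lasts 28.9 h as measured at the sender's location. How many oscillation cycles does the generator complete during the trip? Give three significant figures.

γ = 1/√(1 − (5/13)²) = 13/12 ≈ 1.083
The oscillator's own cycle count is N = f × τ where τ is the proper time aboard the drone. τ = Δt/γ = 28.9/1.083 = 26.68 h = 9.604×10⁴ s.
N = 2.471×10⁵ × 9.604×10⁴ = 2.373×10¹⁰.

N = 2.37×10¹⁰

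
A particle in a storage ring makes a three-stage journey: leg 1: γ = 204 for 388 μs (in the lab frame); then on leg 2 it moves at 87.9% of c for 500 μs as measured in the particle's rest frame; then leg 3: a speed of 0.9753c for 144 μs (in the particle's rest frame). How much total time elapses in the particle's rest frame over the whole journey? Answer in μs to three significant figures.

τ = 646 μs

Leg 1: γ = 204; τ_1 = 388/204.0 = 1.902 μs.
Leg 2: 500 μs is already measured in the particle's rest frame.
Leg 3: 144 μs is already measured in the particle's rest frame.
Total: 1.902 + 500.0 + 144.0 μs.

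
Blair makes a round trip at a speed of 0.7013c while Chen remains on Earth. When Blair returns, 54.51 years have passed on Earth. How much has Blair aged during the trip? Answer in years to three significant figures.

τ = 38.9 years

γ = 1/√(1 − 0.7013²) = 1/√0.5082 = 1.403
Blair's clock measures proper time along the trip: τ = Δt/γ = 54.51/1.403 years.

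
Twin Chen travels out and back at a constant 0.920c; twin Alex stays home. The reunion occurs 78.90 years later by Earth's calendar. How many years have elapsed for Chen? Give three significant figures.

τ = 30.9 years

γ = 1/√(1 − 0.920²) = 1/√0.1536 = 2.552
Chen's clock measures proper time along the trip: τ = Δt/γ = 78.90/2.552 years.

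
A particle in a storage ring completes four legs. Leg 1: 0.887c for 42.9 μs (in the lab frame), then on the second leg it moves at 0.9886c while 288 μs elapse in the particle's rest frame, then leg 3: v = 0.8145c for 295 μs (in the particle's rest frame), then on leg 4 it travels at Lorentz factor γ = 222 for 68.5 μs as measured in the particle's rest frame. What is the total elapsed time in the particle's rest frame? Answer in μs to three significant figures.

Leg 1: γ = 1/√(1 − 0.887²) = 1/√0.2132 = 2.166; τ_1 = 42.9/2.166 = 19.81 μs.
Leg 2: 288 μs is already measured in the particle's rest frame.
Leg 3: 295 μs is already measured in the particle's rest frame.
Leg 4: 68.5 μs is already measured in the particle's rest frame.
Total: 19.81 + 288.0 + 295.0 + 68.50 μs.

τ = 671 μs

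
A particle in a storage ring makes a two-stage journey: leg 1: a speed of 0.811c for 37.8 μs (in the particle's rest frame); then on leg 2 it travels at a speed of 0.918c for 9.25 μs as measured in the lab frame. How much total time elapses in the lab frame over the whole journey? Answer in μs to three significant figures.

Δt = 73.9 μs

Leg 1: γ = 1/√(1 − 0.811²) = 1/√0.3423 = 1.709; Δt_1 = 1.709 × 37.8 = 64.61 μs.
Leg 2: 9.25 μs is already measured in the lab frame.
Total: 64.61 + 9.250 μs.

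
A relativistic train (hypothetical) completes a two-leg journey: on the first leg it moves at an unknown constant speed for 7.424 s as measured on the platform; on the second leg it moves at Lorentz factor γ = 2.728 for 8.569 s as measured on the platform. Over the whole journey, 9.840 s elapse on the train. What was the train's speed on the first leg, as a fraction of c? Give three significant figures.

Leg 1: speed unknown; τ_1 = 7.424/γ_1.
Leg 2: γ = 2.728; τ_2 = 8.569/2.728 = 3.141 s.
Total proper time: τ_1 + 3.141 = 9.840, so τ_1 = 9.840 − 3.141 = 6.699 s.
γ_1 = 7.424/6.699 = 1.108; β = √(1 − 1/γ²) = √0.1858.

β = 0.431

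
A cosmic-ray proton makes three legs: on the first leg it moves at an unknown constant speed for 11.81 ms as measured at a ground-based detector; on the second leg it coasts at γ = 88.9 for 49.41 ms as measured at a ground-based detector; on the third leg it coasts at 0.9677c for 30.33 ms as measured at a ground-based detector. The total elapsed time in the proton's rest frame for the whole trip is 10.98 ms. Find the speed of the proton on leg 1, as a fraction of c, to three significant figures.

β = 0.972

Leg 1: speed unknown; τ_1 = 11.81/γ_1.
Leg 2: γ = 88.9; τ_2 = 49.41/88.90 = 0.5558 ms.
Leg 3: γ = 1/√(1 − 0.9677²) = 1/√0.06356 = 3.967; τ_3 = 30.33/3.967 = 7.646 ms.
Total proper time: τ_1 + 0.5558 + 7.646 = 10.98, so τ_1 = 10.98 − 8.202 = 2.778 ms.
γ_1 = 11.81/2.778 = 4.251; β = √(1 − 1/γ²) = √0.9447.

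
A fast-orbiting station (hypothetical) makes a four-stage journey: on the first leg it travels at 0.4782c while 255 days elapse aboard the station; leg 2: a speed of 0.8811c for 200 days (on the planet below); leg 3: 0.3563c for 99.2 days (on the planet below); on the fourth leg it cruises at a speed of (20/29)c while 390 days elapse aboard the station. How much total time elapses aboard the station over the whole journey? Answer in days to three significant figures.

τ = 832 days

Leg 1: 255 days is already measured aboard the station.
Leg 2: γ = 1/√(1 − 0.8811²) = 1/√0.2237 = 2.114; τ_2 = 200/2.114 = 94.59 days.
Leg 3: γ = 1/√(1 − 0.3563²) = 1/√0.8731 = 1.070; τ_3 = 99.2/1.070 = 92.69 days.
Leg 4: 390 days is already measured aboard the station.
Total: 255.0 + 94.59 + 92.69 + 390.0 days.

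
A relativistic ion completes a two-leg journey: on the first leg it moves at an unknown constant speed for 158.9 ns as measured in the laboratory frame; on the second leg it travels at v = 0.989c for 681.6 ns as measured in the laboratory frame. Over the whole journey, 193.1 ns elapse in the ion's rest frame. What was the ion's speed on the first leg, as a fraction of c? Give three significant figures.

β = 0.814

Leg 1: speed unknown; τ_1 = 158.9/γ_1.
Leg 2: γ = 1/√(1 − 0.989²) = 1/√0.02188 = 6.761; τ_2 = 681.6/6.761 = 100.8 ns.
Total proper time: τ_1 + 100.8 = 193.1, so τ_1 = 193.1 − 100.8 = 92.28 ns.
γ_1 = 158.9/92.28 = 1.722; β = √(1 − 1/γ²) = √0.6627.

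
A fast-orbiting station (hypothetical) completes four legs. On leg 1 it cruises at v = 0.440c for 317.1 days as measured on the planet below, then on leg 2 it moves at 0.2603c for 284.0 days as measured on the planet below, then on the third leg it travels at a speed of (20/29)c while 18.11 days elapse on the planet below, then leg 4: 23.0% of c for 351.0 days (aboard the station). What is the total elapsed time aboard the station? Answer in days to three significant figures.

Leg 1: γ = 1/√(1 − 0.440²) = 1/√0.8064 = 1.114; τ_1 = 317.1/1.114 = 284.8 days.
Leg 2: γ = 1/√(1 − 0.2603²) = 1/√0.9322 = 1.036; τ_2 = 284.0/1.036 = 274.2 days.
Leg 3: γ = 1/√(1 − (20/29)²) = 29/21 ≈ 1.381; τ_3 = 18.11/1.381 = 13.11 days.
Leg 4: 351.0 days is already measured aboard the station.
Total: 284.8 + 274.2 + 13.11 + 351.0 days.

τ = 923 days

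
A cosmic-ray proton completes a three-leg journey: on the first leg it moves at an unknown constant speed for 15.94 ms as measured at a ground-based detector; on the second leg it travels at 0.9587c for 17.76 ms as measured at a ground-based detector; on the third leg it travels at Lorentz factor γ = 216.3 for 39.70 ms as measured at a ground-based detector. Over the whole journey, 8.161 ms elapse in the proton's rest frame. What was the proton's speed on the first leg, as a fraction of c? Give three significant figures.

β = 0.983

Leg 1: speed unknown; τ_1 = 15.94/γ_1.
Leg 2: γ = 1/√(1 − 0.9587²) = 1/√0.08089 = 3.516; τ_2 = 17.76/3.516 = 5.051 ms.
Leg 3: γ = 216.3; τ_3 = 39.70/216.3 = 0.1835 ms.
Total proper time: τ_1 + 5.051 + 0.1835 = 8.161, so τ_1 = 8.161 − 5.235 = 2.926 ms.
γ_1 = 15.94/2.926 = 5.447; β = √(1 − 1/γ²) = √0.9663.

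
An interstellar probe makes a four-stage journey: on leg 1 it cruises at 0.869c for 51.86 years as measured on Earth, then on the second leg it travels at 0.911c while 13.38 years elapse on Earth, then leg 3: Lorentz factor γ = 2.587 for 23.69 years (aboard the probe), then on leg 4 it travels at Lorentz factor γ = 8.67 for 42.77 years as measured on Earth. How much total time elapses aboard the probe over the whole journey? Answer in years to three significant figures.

τ = 59.8 years

Leg 1: γ = 1/√(1 − 0.869²) = 1/√0.2448 = 2.021; τ_1 = 51.86/2.021 = 25.66 years.
Leg 2: γ = 1/√(1 − 0.911²) = 1/√0.1701 = 2.425; τ_2 = 13.38/2.425 = 5.518 years.
Leg 3: 23.69 years is already measured aboard the probe.
Leg 4: γ = 8.67; τ_4 = 42.77/8.670 = 4.933 years.
Total: 25.66 + 5.518 + 23.69 + 4.933 years.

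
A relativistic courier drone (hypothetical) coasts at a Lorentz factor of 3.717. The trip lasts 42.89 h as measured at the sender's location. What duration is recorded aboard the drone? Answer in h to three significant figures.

γ = 3.717
The interval measured at the sender's location is the dilated one; the clock aboard the drone measures the proper time τ = Δt/γ = 42.89/3.717 h.

τ = 11.5 h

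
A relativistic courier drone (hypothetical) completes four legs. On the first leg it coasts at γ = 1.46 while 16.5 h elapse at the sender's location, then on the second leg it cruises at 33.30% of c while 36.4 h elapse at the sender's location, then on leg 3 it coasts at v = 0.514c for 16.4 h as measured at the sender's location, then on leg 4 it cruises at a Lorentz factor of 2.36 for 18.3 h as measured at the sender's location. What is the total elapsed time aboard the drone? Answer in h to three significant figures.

Leg 1: γ = 1.46; τ_1 = 16.5/1.460 = 11.30 h.
Leg 2: β = 0.3330; γ = 1/√(1 − 0.3330²) = 1/√0.8891 = 1.061; τ_2 = 36.4/1.061 = 34.32 h.
Leg 3: γ = 1/√(1 − 0.514²) = 1/√0.7358 = 1.166; τ_3 = 16.4/1.166 = 14.07 h.
Leg 4: γ = 2.36; τ_4 = 18.3/2.360 = 7.754 h.
Total: 11.30 + 34.32 + 14.07 + 7.754 h.

τ = 67.4 h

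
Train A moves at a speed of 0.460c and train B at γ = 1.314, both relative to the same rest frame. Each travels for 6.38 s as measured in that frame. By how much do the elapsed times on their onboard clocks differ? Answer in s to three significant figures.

|τ_A − τ_B| = 0.810 s

A: γ = 1/√(1 − 0.460²) = 1/√0.7884 = 1.126; τ_A = 6.38/1.126 = 5.665 s.
B: γ = 1.314; τ_B = 6.38/1.314 = 4.855 s.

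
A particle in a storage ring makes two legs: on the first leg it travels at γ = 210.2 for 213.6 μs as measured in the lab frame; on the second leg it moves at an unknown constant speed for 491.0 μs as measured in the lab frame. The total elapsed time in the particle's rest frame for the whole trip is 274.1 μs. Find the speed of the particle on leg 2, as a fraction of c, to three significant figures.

β = 0.831

Leg 1: γ = 210.2; τ_1 = 213.6/210.2 = 1.016 μs.
Leg 2: speed unknown; τ_2 = 491.0/γ_2.
Total proper time: 1.016 + τ_2 = 274.1, so τ_2 = 274.1 − 1.016 = 273.1 μs.
γ_2 = 491.0/273.1 = 1.798; β = √(1 − 1/γ²) = √0.6907.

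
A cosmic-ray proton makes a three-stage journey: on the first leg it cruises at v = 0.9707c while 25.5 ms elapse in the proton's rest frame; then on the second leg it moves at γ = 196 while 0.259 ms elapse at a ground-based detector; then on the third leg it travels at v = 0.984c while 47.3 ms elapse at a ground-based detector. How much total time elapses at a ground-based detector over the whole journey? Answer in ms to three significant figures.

Leg 1: γ = 1/√(1 − 0.9707²) = 1/√0.05774 = 4.162; Δt_1 = 4.162 × 25.5 = 106.1 ms.
Leg 2: 0.259 ms is already measured at a ground-based detector.
Leg 3: 47.3 ms is already measured at a ground-based detector.
Total: 106.1 + 0.2590 + 47.30 ms.

Δt = 154 ms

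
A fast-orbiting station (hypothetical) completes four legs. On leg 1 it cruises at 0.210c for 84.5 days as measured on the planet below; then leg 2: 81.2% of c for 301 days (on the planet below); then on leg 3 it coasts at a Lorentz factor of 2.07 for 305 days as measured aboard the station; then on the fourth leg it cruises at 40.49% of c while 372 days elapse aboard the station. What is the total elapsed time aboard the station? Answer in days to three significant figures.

Leg 1: γ = 1/√(1 − 0.210²) = 1/√0.9559 = 1.023; τ_1 = 84.5/1.023 = 82.62 days.
Leg 2: β = 0.812; γ = 1/√(1 − 0.812²) = 1/√0.3407 = 1.713; τ_2 = 301/1.713 = 175.7 days.
Leg 3: 305 days is already measured aboard the station.
Leg 4: 372 days is already measured aboard the station.
Total: 82.62 + 175.7 + 305.0 + 372.0 days.

τ = 935 days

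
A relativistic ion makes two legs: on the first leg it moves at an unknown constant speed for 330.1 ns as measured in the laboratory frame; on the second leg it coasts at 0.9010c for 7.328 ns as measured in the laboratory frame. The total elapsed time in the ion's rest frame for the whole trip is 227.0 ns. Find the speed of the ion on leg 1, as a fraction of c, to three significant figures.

Leg 1: speed unknown; τ_1 = 330.1/γ_1.
Leg 2: γ = 1/√(1 − 0.9010²) = 1/√0.1882 = 2.305; τ_2 = 7.328/2.305 = 3.179 ns.
Total proper time: τ_1 + 3.179 = 227.0, so τ_1 = 227.0 − 3.179 = 223.8 ns.
γ_1 = 330.1/223.8 = 1.475; β = √(1 − 1/γ²) = √0.5403.

β = 0.735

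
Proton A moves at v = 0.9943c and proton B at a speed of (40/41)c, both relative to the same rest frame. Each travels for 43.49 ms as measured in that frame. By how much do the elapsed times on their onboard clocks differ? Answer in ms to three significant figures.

A: γ = 1/√(1 − 0.9943²) = 1/√0.01137 = 9.379; τ_A = 43.49/9.379 = 4.637 ms.
B: γ = 1/√(1 − (40/41)²) = 41/9 ≈ 4.556; τ_B = 43.49/4.556 = 9.547 ms.

|τ_A − τ_B| = 4.91 ms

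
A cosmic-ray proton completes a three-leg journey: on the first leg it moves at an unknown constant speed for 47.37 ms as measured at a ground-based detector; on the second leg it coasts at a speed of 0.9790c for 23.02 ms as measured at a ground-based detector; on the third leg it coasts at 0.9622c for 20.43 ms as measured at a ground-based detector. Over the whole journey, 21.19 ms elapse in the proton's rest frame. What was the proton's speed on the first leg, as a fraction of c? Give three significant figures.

Leg 1: speed unknown; τ_1 = 47.37/γ_1.
Leg 2: γ = 1/√(1 − 0.9790²) = 1/√0.04156 = 4.905; τ_2 = 23.02/4.905 = 4.693 ms.
Leg 3: γ = 1/√(1 − 0.9622²) = 1/√0.07417 = 3.672; τ_3 = 20.43/3.672 = 5.564 ms.
Total proper time: τ_1 + 4.693 + 5.564 = 21.19, so τ_1 = 21.19 − 10.26 = 10.93 ms.
γ_1 = 47.37/10.93 = 4.333; β = √(1 − 1/γ²) = √0.9467.

β = 0.973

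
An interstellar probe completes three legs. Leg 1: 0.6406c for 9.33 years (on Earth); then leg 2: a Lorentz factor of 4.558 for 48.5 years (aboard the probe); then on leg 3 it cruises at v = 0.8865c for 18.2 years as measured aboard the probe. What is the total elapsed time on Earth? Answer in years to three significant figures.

Leg 1: 9.33 years is already measured on Earth.
Leg 2: γ = 4.558; Δt_2 = 4.558 × 48.5 = 221.1 years.
Leg 3: γ = 1/√(1 − 0.8865²) = 1/√0.2141 = 2.161; Δt_3 = 2.161 × 18.2 = 39.33 years.
Total: 9.330 + 221.1 + 39.33 years.

Δt = 270 years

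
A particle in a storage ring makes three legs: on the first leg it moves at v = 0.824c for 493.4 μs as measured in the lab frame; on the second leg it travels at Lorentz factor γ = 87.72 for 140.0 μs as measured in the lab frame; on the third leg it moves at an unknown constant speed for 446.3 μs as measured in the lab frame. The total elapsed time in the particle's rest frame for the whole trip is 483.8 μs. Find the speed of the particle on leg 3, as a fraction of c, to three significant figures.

β = 0.891

Leg 1: γ = 1/√(1 − 0.824²) = 1/√0.3210 = 1.765; τ_1 = 493.4/1.765 = 279.6 μs.
Leg 2: γ = 87.72; τ_2 = 140.0/87.72 = 1.596 μs.
Leg 3: speed unknown; τ_3 = 446.3/γ_3.
Total proper time: 279.6 + 1.596 + τ_3 = 483.8, so τ_3 = 483.8 − 281.2 = 202.6 μs.
γ_3 = 446.3/202.6 = 2.202; β = √(1 − 1/γ²) = √0.7938.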